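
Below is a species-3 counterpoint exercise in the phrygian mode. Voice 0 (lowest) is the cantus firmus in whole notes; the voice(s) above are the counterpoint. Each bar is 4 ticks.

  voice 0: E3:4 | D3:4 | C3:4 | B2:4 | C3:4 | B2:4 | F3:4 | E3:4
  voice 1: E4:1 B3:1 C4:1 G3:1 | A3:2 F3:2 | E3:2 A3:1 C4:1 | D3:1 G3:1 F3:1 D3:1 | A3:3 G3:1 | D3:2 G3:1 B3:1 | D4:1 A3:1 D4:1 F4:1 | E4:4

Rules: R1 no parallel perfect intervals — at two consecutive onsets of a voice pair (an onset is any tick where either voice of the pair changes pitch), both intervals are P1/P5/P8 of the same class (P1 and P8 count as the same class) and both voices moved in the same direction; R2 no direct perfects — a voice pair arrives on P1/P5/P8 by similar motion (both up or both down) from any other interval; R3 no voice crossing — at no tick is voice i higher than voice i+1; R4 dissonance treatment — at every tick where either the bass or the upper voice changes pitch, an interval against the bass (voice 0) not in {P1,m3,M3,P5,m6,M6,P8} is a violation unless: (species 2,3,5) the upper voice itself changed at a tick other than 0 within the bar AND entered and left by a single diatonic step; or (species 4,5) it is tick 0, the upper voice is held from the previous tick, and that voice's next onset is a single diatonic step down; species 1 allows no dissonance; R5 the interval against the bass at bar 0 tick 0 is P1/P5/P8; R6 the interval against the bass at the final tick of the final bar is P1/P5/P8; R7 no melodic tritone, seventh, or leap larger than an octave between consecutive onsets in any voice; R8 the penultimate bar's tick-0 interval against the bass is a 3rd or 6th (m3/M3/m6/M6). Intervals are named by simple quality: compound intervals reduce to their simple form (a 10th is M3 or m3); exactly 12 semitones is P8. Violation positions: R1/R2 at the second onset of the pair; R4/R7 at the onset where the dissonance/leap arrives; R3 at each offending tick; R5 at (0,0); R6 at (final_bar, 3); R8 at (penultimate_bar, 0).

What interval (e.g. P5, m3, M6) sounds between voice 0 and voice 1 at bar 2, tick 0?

M3

voice 0=C3 voice 1=E3 -> M3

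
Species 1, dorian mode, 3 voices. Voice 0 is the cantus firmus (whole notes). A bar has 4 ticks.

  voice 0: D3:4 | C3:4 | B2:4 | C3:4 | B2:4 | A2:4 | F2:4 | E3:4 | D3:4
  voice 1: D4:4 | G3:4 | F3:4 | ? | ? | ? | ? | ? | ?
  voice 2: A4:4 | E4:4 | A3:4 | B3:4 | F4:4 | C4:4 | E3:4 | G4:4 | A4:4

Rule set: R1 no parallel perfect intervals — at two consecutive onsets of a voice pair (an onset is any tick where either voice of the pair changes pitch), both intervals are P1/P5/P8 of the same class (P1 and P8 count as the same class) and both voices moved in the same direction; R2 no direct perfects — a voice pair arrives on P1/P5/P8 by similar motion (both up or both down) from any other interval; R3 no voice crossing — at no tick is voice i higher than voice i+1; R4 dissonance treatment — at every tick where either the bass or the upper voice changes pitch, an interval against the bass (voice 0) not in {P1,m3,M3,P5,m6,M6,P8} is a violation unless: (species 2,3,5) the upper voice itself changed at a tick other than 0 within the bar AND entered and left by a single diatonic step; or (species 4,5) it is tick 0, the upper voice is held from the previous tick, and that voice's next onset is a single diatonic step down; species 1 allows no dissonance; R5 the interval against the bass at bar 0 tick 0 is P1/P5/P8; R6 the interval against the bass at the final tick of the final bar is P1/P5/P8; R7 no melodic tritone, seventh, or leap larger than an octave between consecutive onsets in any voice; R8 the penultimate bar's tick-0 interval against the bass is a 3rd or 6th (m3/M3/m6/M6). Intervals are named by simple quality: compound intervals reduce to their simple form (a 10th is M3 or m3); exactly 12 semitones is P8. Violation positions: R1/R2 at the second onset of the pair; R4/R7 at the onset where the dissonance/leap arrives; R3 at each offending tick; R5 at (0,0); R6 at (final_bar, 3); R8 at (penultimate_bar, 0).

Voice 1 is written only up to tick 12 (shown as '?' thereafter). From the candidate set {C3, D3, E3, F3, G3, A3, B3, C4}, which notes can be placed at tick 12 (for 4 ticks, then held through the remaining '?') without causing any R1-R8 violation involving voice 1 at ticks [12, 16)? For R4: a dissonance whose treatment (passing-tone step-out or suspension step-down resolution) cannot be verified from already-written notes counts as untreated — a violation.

C3: legal
D3: violates R4
E3: legal
F3: violates R4
G3: violates R2
A3: legal
B3: violates R2,R4,R7
C4: violates R2,R3

{A3, C3, E3}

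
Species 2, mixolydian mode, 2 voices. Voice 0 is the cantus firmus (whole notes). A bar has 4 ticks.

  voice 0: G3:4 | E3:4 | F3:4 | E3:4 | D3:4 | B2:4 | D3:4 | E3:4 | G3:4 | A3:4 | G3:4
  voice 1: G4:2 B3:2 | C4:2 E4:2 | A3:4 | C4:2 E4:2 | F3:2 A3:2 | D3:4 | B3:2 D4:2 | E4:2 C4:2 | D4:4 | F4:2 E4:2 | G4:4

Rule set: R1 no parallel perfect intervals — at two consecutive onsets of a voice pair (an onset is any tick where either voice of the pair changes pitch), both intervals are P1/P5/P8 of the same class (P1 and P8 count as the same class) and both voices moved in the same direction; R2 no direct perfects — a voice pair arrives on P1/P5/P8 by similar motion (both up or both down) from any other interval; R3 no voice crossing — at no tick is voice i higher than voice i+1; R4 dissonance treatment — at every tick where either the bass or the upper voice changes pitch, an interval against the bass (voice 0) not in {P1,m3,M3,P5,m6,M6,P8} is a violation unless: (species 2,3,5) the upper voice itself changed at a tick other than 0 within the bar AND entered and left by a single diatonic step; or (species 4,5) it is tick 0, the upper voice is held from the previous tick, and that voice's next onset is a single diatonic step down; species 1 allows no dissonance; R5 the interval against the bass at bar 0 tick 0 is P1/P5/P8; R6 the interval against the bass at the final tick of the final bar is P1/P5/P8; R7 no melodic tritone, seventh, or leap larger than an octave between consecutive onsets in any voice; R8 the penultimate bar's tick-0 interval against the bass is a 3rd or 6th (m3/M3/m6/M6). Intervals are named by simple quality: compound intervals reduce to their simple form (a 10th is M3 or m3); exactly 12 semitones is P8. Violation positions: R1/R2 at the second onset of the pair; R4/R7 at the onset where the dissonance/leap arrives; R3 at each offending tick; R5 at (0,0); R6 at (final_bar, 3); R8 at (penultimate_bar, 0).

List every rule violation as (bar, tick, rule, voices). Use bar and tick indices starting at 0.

bar 0: v0=G3 v1=G4 downbeat P8
bar 1: v0=E3 v1=C4 downbeat m6
bar 2: v0=F3 v1=A3 downbeat M3
bar 3: v0=E3 v1=C4 downbeat m6
bar 4: v0=D3 v1=F3 downbeat m3
bar 5: v0=B2 v1=D3 downbeat m3
bar 6: v0=D3 v1=B3 downbeat M6
bar 7: v0=E3 v1=E4 downbeat P8
bar 8: v0=G3 v1=D4 downbeat P5
bar 9: v0=A3 v1=F4 downbeat m6
bar 10: v0=G3 v1=G4 downbeat P8
  -> R7 @ bar 4 tick 0 v(1,): E4->F3 leap 11st
  -> R1 @ bar 7 tick 0 v(0, 1): D3/D4 P8 -> E3/E4 P8 similar
  -> R2 @ bar 8 tick 0 v(0, 1): E3/C4 m6 -> G3/D4 P5 similar

(4, 0, R7, (1,))
(7, 0, R1, (0, 1))
(8, 0, R2, (0, 1))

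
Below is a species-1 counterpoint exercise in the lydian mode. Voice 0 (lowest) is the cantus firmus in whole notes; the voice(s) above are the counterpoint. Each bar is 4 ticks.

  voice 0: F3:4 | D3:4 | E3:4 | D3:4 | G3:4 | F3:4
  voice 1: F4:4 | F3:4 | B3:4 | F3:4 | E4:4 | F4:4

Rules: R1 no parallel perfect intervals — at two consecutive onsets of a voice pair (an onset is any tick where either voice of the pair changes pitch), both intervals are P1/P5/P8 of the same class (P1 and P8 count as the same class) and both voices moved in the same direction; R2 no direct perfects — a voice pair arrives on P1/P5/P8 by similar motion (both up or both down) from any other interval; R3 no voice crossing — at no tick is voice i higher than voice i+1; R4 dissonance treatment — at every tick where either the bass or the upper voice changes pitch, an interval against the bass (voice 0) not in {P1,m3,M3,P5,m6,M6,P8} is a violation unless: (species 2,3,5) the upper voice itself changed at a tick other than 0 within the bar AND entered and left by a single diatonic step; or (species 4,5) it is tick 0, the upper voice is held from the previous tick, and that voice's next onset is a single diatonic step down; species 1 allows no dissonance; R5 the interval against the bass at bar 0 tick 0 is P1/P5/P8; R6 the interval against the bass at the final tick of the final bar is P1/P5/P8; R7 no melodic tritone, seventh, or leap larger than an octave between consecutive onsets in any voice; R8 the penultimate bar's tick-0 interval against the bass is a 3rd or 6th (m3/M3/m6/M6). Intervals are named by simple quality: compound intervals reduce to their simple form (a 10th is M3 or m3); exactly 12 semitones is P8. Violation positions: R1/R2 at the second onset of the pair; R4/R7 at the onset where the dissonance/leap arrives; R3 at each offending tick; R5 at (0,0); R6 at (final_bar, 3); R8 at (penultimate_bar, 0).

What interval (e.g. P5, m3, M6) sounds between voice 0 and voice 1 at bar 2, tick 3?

P5

voice 0=E3 voice 1=B3 -> P5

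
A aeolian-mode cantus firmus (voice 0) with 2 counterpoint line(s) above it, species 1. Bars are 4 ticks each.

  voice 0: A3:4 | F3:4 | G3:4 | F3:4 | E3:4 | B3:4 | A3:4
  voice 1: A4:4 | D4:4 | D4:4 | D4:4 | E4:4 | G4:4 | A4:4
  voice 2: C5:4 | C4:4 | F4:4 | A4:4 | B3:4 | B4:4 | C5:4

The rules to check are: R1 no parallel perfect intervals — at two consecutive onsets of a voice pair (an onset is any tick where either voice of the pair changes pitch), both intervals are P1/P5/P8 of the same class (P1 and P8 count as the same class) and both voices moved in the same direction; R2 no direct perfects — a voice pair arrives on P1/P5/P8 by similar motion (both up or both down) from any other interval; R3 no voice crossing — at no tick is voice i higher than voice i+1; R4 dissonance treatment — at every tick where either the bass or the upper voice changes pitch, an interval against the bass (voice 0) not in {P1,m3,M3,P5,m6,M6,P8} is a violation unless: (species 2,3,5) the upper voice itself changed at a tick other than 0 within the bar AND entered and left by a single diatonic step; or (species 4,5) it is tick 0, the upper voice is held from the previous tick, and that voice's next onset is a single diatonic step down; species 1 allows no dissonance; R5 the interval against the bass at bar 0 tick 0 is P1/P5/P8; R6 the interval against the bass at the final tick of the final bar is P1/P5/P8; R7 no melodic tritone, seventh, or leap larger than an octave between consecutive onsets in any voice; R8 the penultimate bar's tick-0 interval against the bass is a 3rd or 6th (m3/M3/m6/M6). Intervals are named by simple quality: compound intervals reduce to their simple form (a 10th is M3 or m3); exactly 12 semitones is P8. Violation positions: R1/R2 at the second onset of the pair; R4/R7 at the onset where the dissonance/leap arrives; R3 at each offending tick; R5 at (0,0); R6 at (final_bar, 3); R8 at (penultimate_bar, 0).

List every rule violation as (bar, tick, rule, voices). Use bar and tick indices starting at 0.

(0, 0, R5, (0, 2))
(1, 0, R2, (0, 2))
(1, 0, R3, (1, 2))
(1, 1, R3, (1, 2))
(1, 2, R3, (1, 2))
(1, 3, R3, (1, 2))
(2, 0, R4, (0, 2))
(4, 0, R2, (0, 2))
(4, 0, R3, (1, 2))
(4, 0, R7, (2,))
(4, 1, R3, (1, 2))
(4, 2, R3, (1, 2))
(4, 3, R3, (1, 2))
(5, 0, R2, (0, 2))
(5, 0, R8, (0, 2))
(6, 3, R6, (0, 2))

bar 0: v0=A3 v1=A4 v2=C5 downbeat m3
bar 1: v0=F3 v1=D4 v2=C4 downbeat P5
bar 2: v0=G3 v1=D4 v2=F4 downbeat m7
bar 3: v0=F3 v1=D4 v2=A4 downbeat M3
bar 4: v0=E3 v1=E4 v2=B3 downbeat P5
bar 5: v0=B3 v1=G4 v2=B4 downbeat P8
bar 6: v0=A3 v1=A4 v2=C5 downbeat m3
  -> R5 @ bar 0 tick 0 v(0, 2): opens on m3
  -> R2 @ bar 1 tick 0 v(0, 2): A3/C5 m3 -> F3/C4 P5 similar
  -> R3 @ bar 1 tick 0 v(1, 2): D4 above C4
  -> R3 @ bar 1 tick 1 v(1, 2): D4 above C4
  -> R3 @ bar 1 tick 2 v(1, 2): D4 above C4
  -> R3 @ bar 1 tick 3 v(1, 2): D4 above C4
  -> R4 @ bar 2 tick 0 v(0, 2): G3/F4 m7 untreated
  -> R2 @ bar 4 tick 0 v(0, 2): F3/A4 M3 -> E3/B3 P5 similar
  -> R3 @ bar 4 tick 0 v(1, 2): E4 above B3
  -> R7 @ bar 4 tick 0 v(2,): A4->B3 leap 10st
  -> R3 @ bar 4 tick 1 v(1, 2): E4 above B3
  -> R3 @ bar 4 tick 2 v(1, 2): E4 above B3
  -> R3 @ bar 4 tick 3 v(1, 2): E4 above B3
  -> R2 @ bar 5 tick 0 v(0, 2): E3/B3 P5 -> B3/B4 P8 similar
  -> R8 @ bar 5 tick 0 v(0, 2): penult P8 not 3rd/6th
  -> R6 @ bar 6 tick 3 v(0, 2): closes on m3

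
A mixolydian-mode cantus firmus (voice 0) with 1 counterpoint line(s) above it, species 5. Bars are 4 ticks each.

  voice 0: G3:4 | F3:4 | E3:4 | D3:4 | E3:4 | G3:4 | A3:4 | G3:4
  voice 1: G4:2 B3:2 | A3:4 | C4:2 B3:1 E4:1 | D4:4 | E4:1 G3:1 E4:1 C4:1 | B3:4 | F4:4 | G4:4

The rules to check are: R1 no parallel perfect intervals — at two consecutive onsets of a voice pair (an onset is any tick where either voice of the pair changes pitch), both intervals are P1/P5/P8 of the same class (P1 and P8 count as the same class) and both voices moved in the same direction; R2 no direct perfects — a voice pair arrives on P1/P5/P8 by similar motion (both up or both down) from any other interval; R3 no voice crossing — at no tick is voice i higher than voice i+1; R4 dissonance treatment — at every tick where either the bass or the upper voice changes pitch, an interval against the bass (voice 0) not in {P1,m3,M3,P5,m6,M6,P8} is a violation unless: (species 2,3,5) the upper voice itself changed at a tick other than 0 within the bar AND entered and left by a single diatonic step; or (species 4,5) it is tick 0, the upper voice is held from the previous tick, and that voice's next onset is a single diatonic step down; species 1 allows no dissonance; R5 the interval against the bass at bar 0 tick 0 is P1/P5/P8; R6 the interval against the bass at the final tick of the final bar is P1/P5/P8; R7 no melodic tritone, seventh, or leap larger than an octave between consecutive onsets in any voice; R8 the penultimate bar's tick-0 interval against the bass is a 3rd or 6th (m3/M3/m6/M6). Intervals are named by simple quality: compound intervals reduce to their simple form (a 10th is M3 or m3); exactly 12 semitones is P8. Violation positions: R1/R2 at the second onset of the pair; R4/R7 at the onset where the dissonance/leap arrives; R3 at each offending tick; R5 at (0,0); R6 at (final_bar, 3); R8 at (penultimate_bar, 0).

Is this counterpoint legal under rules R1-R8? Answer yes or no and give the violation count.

bar 0: v0=G3 v1=G4 (P8)
bar 1: v0=F3 v1=A3 (M3)
bar 2: v0=E3 v1=C4 (m6)
bar 3: v0=D3 v1=D4 (P8)
bar 4: v0=E3 v1=E4 (P8)
bar 5: v0=G3 v1=B3 (M3)
bar 6: v0=A3 v1=F4 (m6)
bar 7: v0=G3 v1=G4 (P8)
  R1 @ bar3.0: E3/E4 P8 -> D3/D4 P8 similar
  R1 @ bar4.0: D3/D4 P8 -> E3/E4 P8 similar
  R7 @ bar6.0: B3->F4 leap 6st

No (3 violations)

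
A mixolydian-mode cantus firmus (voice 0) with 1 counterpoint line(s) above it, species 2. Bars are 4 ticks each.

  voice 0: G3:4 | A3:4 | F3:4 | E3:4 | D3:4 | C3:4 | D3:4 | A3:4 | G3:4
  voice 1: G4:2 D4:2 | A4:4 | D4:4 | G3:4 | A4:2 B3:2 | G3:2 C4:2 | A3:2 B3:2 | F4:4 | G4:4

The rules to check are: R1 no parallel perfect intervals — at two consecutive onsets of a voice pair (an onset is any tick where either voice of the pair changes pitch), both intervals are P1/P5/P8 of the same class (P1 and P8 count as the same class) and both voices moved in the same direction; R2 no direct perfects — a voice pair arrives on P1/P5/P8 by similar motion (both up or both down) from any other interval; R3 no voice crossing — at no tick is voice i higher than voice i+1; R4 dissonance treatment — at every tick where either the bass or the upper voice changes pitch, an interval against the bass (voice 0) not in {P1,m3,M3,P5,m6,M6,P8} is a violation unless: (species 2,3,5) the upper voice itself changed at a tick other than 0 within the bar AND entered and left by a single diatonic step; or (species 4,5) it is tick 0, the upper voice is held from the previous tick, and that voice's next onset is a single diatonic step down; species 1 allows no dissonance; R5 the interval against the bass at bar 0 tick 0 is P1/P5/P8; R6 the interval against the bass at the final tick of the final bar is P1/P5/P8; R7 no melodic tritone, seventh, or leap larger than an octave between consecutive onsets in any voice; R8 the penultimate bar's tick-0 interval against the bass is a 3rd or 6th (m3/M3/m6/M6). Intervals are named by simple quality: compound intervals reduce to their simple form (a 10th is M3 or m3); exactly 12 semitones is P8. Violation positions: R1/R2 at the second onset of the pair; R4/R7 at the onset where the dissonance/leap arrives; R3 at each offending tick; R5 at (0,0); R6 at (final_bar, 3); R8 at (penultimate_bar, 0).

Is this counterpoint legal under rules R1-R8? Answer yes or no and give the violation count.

No (5 violations)

bar 0: v0=G3 v1=G4 (P8)
bar 1: v0=A3 v1=A4 (P8)
bar 2: v0=F3 v1=D4 (M6)
bar 3: v0=E3 v1=G3 (m3)
bar 4: v0=D3 v1=A4 (P5)
bar 5: v0=C3 v1=G3 (P5)
bar 6: v0=D3 v1=A3 (P5)
bar 7: v0=A3 v1=F4 (m6)
bar 8: v0=G3 v1=G4 (P8)
  R2 @ bar1.0: G3/D4 P5 -> A3/A4 P8 similar
  R7 @ bar4.0: G3->A4 leap 14st
  R7 @ bar4.2: A4->B3 leap 10st
  R2 @ bar5.0: D3/B3 M6 -> C3/G3 P5 similar
  R7 @ bar7.0: B3->F4 leap 6st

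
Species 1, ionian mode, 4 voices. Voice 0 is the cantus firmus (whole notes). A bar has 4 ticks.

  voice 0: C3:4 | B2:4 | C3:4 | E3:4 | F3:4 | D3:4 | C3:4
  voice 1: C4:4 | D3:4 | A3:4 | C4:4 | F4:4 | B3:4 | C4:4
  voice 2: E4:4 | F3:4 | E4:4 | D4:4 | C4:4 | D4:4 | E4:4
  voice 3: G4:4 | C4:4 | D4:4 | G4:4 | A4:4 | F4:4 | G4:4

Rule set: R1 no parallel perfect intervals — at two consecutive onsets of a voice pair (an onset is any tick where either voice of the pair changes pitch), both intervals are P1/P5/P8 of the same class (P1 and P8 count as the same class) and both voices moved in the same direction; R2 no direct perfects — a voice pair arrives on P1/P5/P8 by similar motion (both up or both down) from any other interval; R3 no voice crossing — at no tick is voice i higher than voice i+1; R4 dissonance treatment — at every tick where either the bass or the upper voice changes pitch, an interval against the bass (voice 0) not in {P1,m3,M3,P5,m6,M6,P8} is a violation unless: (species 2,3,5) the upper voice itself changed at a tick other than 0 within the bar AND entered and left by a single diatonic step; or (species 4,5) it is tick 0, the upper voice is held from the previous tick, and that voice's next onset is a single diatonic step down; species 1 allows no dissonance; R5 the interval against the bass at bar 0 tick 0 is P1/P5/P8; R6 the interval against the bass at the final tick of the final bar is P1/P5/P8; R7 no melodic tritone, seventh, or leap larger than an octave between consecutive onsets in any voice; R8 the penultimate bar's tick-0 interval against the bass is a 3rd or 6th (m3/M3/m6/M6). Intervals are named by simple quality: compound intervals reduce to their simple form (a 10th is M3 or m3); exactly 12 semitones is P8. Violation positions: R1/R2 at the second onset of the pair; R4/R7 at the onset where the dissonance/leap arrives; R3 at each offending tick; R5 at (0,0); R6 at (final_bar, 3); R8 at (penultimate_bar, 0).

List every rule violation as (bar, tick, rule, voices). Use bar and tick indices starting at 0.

(0, 0, R5, (0, 2))
(1, 0, R2, (2, 3))
(1, 0, R4, (0, 2))
(1, 0, R4, (0, 3))
(1, 0, R7, (1,))
(1, 0, R7, (2,))
(2, 0, R2, (1, 2))
(2, 0, R3, (2, 3))
(2, 0, R4, (0, 3))
(2, 0, R7, (2,))
(2, 1, R3, (2, 3))
(2, 2, R3, (2, 3))
(2, 3, R3, (2, 3))
(3, 0, R2, (1, 3))
(3, 0, R4, (0, 2))
(4, 0, R2, (0, 1))
(4, 0, R3, (1, 2))
(4, 1, R3, (1, 2))
(4, 2, R3, (1, 2))
(4, 3, R3, (1, 2))
(5, 0, R7, (1,))
(5, 0, R8, (0, 2))
(6, 0, R2, (1, 3))
(6, 3, R6, (0, 2))

bar 0: v0=C3 v1=C4 v2=E4 v3=G4 downbeat P5
bar 1: v0=B2 v1=D3 v2=F3 v3=C4 downbeat m2
bar 2: v0=C3 v1=A3 v2=E4 v3=D4 downbeat M2
bar 3: v0=E3 v1=C4 v2=D4 v3=G4 downbeat m3
bar 4: v0=F3 v1=F4 v2=C4 v3=A4 downbeat M3
bar 5: v0=D3 v1=B3 v2=D4 v3=F4 downbeat m3
bar 6: v0=C3 v1=C4 v2=E4 v3=G4 downbeat P5
  -> R5 @ bar 0 tick 0 v(0, 2): opens on M3
  -> R2 @ bar 1 tick 0 v(2, 3): E4/G4 m3 -> F3/C4 P5 similar
  -> R4 @ bar 1 tick 0 v(0, 2): B2/F3 TT untreated
  -> R4 @ bar 1 tick 0 v(0, 3): B2/C4 m2 untreated
  -> R7 @ bar 1 tick 0 v(1,): C4->D3 leap 10st
  -> R7 @ bar 1 tick 0 v(2,): E4->F3 leap 11st
  -> R2 @ bar 2 tick 0 v(1, 2): D3/F3 m3 -> A3/E4 P5 similar
  -> R3 @ bar 2 tick 0 v(2, 3): E4 above D4
  -> R4 @ bar 2 tick 0 v(0, 3): C3/D4 M2 untreated
  -> R7 @ bar 2 tick 0 v(2,): F3->E4 leap 11st
  -> R3 @ bar 2 tick 1 v(2, 3): E4 above D4
  -> R3 @ bar 2 tick 2 v(2, 3): E4 above D4
  -> R3 @ bar 2 tick 3 v(2, 3): E4 above D4
  -> R2 @ bar 3 tick 0 v(1, 3): A3/D4 P4 -> C4/G4 P5 similar
  -> R4 @ bar 3 tick 0 v(0, 2): E3/D4 m7 untreated
  -> R2 @ bar 4 tick 0 v(0, 1): E3/C4 m6 -> F3/F4 P8 similar
  -> R3 @ bar 4 tick 0 v(1, 2): F4 above C4
  -> R3 @ bar 4 tick 1 v(1, 2): F4 above C4
  -> R3 @ bar 4 tick 2 v(1, 2): F4 above C4
  -> R3 @ bar 4 tick 3 v(1, 2): F4 above C4
  -> R7 @ bar 5 tick 0 v(1,): F4->B3 leap 6st
  -> R8 @ bar 5 tick 0 v(0, 2): penult P8 not 3rd/6th
  -> R2 @ bar 6 tick 0 v(1, 3): B3/F4 TT -> C4/G4 P5 similar
  -> R6 @ bar 6 tick 3 v(0, 2): closes on M3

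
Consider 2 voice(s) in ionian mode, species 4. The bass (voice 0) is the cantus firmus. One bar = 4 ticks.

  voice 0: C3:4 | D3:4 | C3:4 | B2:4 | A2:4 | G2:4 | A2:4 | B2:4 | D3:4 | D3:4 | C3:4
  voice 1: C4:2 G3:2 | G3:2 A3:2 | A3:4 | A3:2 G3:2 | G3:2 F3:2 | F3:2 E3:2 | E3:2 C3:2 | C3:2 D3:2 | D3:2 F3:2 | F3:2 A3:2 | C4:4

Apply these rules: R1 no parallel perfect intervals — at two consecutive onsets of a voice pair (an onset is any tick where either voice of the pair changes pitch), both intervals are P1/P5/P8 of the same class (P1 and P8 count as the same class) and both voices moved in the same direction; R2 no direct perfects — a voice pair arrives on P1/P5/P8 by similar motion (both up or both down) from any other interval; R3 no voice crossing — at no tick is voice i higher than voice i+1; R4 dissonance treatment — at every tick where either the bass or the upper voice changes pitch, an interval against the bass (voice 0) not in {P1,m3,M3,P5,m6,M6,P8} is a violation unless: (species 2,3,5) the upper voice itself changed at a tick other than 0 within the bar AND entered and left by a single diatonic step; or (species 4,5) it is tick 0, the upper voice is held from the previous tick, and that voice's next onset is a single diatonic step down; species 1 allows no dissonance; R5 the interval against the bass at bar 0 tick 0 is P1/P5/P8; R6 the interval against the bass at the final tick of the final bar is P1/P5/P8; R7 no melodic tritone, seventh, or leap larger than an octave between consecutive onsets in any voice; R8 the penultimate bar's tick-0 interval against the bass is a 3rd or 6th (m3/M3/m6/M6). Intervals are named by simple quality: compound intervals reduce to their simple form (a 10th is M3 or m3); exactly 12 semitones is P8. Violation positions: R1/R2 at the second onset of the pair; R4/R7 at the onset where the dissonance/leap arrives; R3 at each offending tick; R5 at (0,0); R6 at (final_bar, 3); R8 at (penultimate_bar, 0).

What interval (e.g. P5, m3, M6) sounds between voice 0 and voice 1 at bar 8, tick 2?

m3

voice 0=D3 voice 1=F3 -> m3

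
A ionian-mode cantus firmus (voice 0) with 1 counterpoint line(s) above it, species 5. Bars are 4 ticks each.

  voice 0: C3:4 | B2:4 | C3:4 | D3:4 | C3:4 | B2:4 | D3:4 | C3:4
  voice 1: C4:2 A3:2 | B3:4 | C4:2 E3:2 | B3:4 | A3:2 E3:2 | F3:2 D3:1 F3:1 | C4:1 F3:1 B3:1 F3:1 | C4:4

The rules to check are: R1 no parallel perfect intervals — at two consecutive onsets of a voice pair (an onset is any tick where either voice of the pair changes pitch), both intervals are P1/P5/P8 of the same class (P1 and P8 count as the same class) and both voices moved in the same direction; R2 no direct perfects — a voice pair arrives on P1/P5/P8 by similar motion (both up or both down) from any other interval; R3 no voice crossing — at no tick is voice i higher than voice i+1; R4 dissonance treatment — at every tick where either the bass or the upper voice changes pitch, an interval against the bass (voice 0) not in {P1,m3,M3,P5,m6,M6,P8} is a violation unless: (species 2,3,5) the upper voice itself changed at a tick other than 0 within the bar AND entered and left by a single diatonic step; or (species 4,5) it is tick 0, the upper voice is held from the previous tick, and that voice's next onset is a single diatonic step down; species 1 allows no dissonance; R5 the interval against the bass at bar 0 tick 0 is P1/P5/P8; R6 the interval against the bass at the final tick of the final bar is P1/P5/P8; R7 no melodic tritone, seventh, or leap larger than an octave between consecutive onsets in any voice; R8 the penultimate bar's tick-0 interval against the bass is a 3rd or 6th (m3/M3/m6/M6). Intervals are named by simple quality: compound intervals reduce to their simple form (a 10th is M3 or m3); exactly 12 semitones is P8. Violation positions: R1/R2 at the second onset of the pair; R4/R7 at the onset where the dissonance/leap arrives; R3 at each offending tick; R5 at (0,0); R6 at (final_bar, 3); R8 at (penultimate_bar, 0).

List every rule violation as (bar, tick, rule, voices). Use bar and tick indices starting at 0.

(2, 0, R1, (0, 1))
(5, 0, R4, (0, 1))
(5, 3, R4, (0, 1))
(6, 0, R4, (0, 1))
(6, 0, R8, (0, 1))
(6, 2, R7, (1,))
(6, 3, R7, (1,))

bar 0: v0=C3 v1=C4 downbeat P8
bar 1: v0=B2 v1=B3 downbeat P8
bar 2: v0=C3 v1=C4 downbeat P8
bar 3: v0=D3 v1=B3 downbeat M6
bar 4: v0=C3 v1=A3 downbeat M6
bar 5: v0=B2 v1=F3 downbeat TT
bar 6: v0=D3 v1=C4 downbeat m7
bar 7: v0=C3 v1=C4 downbeat P8
  -> R1 @ bar 2 tick 0 v(0, 1): B2/B3 P8 -> C3/C4 P8 similar
  -> R4 @ bar 5 tick 0 v(0, 1): B2/F3 TT untreated
  -> R4 @ bar 5 tick 3 v(0, 1): B2/F3 TT untreated
  -> R4 @ bar 6 tick 0 v(0, 1): D3/C4 m7 untreated
  -> R8 @ bar 6 tick 0 v(0, 1): penult m7 not 3rd/6th
  -> R7 @ bar 6 tick 2 v(1,): F3->B3 leap 6st
  -> R7 @ bar 6 tick 3 v(1,): B3->F3 leap 6st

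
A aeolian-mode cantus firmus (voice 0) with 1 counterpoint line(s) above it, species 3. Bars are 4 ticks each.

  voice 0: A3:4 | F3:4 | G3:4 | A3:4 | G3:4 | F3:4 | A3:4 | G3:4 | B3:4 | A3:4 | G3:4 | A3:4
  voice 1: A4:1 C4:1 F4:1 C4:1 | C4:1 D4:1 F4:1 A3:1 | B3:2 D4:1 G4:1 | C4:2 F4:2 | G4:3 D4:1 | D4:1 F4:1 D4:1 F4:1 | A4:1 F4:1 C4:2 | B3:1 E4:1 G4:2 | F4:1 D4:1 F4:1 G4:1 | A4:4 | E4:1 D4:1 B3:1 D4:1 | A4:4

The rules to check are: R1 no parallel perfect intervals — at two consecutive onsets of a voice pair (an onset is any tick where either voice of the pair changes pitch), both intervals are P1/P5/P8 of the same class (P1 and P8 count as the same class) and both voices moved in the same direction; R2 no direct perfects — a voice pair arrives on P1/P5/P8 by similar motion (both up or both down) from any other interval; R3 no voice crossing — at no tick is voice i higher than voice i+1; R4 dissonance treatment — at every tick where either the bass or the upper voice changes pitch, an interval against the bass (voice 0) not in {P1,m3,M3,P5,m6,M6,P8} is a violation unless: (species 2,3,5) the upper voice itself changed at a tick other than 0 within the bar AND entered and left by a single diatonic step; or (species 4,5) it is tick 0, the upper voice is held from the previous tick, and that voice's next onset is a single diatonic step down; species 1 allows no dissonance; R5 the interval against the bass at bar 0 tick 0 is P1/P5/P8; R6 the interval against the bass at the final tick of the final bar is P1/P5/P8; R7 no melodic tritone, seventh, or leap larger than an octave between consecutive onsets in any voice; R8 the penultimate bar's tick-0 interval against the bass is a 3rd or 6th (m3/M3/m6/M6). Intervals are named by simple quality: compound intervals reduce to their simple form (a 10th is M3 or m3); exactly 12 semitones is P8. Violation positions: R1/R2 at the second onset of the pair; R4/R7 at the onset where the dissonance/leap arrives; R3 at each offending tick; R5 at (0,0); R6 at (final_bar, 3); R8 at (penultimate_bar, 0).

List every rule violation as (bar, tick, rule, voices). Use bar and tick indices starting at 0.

(6, 0, R1, (0, 1))
(8, 0, R4, (0, 1))
(8, 2, R4, (0, 1))
(11, 0, R2, (0, 1))

bar 0: v0=A3 v1=A4 downbeat P8
bar 1: v0=F3 v1=C4 downbeat P5
bar 2: v0=G3 v1=B3 downbeat M3
bar 3: v0=A3 v1=C4 downbeat m3
bar 4: v0=G3 v1=G4 downbeat P8
bar 5: v0=F3 v1=D4 downbeat M6
bar 6: v0=A3 v1=A4 downbeat P8
bar 7: v0=G3 v1=B3 downbeat M3
bar 8: v0=B3 v1=F4 downbeat TT
bar 9: v0=A3 v1=A4 downbeat P8
bar 10: v0=G3 v1=E4 downbeat M6
bar 11: v0=A3 v1=A4 downbeat P8
  -> R1 @ bar 6 tick 0 v(0, 1): F3/F4 P8 -> A3/A4 P8 similar
  -> R4 @ bar 8 tick 0 v(0, 1): B3/F4 TT untreated
  -> R4 @ bar 8 tick 2 v(0, 1): B3/F4 TT untreated
  -> R2 @ bar 11 tick 0 v(0, 1): G3/D4 P5 -> A3/A4 P8 similar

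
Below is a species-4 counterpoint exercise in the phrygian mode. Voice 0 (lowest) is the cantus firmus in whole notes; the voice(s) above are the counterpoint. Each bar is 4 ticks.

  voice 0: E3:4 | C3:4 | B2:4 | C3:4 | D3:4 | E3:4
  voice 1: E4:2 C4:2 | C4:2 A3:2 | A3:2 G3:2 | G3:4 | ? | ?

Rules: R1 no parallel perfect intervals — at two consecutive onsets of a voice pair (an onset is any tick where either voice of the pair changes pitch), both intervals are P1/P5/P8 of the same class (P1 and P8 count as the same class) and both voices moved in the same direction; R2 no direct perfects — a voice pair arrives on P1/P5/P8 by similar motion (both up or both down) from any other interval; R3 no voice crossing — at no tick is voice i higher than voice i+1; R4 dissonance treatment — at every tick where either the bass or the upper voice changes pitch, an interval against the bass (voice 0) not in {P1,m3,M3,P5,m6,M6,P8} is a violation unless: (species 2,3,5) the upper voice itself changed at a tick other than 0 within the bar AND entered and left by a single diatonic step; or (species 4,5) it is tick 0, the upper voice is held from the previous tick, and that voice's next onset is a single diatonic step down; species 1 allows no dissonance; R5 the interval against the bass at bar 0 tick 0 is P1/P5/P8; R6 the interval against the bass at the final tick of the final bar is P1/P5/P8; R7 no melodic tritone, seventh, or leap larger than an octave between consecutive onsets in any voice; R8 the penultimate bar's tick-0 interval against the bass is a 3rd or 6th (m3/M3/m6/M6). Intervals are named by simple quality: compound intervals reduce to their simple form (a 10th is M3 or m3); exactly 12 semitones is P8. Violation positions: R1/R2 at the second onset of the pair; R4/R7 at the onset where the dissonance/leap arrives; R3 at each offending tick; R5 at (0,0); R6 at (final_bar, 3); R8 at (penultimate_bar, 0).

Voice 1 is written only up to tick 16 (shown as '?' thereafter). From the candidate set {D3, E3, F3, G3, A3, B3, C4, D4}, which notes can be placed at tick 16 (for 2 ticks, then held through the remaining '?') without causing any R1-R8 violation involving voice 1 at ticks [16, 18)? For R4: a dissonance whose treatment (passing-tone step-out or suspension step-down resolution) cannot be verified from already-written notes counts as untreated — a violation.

{B3, F3}

D3: violates R8
E3: violates R4,R8
F3: legal
G3: violates R4,R8
A3: violates R1,R8
B3: legal
C4: violates R4,R8
D4: violates R2,R8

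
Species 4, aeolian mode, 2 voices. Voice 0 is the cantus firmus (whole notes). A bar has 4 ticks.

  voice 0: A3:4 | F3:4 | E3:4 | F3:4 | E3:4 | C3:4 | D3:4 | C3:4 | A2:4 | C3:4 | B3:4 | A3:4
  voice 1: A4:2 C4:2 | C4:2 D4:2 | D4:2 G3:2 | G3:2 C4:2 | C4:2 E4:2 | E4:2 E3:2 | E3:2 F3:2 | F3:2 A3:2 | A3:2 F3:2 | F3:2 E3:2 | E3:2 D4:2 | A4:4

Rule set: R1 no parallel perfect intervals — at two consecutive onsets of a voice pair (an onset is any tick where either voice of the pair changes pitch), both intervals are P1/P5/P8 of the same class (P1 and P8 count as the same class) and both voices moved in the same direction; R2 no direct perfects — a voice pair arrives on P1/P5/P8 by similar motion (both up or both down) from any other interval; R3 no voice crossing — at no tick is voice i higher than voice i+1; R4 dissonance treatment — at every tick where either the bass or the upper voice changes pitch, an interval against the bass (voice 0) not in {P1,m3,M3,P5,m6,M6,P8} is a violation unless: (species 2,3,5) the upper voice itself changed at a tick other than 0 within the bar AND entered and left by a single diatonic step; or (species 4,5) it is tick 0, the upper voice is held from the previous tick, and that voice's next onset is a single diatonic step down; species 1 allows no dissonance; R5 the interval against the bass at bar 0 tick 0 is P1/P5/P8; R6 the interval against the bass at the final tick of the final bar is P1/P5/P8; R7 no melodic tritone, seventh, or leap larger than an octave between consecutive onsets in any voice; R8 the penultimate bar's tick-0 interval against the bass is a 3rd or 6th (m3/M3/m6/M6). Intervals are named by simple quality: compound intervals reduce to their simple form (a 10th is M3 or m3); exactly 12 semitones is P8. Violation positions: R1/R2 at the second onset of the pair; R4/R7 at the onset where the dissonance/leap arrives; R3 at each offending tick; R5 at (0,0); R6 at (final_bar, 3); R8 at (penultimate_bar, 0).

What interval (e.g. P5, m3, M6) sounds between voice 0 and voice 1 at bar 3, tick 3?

voice 0=F3 voice 1=C4 -> P5

P5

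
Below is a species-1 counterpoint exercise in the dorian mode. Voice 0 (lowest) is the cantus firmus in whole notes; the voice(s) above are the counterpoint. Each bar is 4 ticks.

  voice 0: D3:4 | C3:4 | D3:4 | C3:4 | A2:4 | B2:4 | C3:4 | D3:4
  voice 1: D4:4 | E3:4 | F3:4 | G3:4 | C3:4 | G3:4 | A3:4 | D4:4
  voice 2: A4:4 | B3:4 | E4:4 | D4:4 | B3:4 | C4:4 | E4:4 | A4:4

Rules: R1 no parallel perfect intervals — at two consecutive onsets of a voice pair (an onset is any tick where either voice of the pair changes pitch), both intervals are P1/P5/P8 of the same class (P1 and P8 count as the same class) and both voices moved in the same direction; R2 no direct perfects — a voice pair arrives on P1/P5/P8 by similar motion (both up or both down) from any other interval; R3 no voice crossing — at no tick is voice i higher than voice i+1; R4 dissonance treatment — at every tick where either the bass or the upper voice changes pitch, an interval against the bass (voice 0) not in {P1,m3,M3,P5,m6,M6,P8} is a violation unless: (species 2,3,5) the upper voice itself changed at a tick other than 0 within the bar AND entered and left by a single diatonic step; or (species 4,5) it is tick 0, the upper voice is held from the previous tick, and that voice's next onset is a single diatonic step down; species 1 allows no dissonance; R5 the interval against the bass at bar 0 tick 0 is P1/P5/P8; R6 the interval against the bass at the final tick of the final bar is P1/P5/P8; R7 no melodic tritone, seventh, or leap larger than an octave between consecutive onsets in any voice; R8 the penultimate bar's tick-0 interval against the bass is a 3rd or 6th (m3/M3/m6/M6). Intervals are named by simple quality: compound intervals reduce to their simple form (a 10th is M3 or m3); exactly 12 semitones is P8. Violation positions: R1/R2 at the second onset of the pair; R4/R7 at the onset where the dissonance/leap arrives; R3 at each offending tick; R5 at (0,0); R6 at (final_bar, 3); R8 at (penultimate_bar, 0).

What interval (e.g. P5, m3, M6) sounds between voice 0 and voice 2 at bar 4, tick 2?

voice 0=A2 voice 2=B3 -> M2

M2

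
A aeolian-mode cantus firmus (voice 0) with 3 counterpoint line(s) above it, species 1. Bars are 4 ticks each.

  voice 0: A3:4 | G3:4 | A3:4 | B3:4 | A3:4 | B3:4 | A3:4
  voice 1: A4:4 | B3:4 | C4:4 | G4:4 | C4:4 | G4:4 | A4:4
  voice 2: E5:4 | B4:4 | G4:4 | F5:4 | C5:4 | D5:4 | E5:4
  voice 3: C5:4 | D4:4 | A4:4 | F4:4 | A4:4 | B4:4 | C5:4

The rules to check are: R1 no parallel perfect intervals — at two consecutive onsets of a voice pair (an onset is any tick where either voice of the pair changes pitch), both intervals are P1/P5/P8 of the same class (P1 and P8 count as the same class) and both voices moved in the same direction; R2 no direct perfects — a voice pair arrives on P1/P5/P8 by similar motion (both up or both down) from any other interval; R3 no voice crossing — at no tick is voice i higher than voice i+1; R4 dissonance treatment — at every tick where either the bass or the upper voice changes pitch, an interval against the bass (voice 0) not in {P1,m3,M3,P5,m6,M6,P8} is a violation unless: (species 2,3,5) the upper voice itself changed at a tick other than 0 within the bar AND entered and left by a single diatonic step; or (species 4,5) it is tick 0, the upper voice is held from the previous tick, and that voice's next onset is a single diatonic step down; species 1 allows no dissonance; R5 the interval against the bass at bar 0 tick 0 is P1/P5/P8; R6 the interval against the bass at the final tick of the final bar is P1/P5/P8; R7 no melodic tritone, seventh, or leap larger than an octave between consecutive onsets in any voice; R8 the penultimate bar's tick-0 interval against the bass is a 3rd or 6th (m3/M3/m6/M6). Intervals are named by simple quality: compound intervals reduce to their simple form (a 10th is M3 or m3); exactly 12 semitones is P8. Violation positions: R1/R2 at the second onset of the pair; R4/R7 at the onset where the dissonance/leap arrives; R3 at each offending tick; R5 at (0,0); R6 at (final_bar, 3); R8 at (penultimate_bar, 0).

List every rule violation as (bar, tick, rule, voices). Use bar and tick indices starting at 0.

(0, 0, R3, (2, 3))
(0, 0, R5, (0, 3))
(0, 1, R3, (2, 3))
(0, 2, R3, (2, 3))
(0, 3, R3, (2, 3))
(1, 0, R2, (0, 3))
(1, 0, R2, (1, 2))
(1, 0, R3, (2, 3))
(1, 0, R7, (1,))
(1, 0, R7, (3,))
(1, 1, R3, (2, 3))
(1, 2, R3, (2, 3))
(1, 3, R3, (2, 3))
(2, 0, R2, (0, 3))
(2, 0, R4, (0, 2))
(3, 0, R3, (2, 3))
(3, 0, R4, (0, 2))
(3, 0, R4, (0, 3))
(3, 0, R7, (2,))
(3, 1, R3, (2, 3))
(3, 2, R3, (2, 3))
(3, 3, R3, (2, 3))
(4, 0, R2, (1, 2))
(4, 0, R3, (2, 3))
(4, 1, R3, (2, 3))
(4, 2, R3, (2, 3))
(4, 3, R3, (2, 3))
(5, 0, R1, (0, 3))
(5, 0, R2, (1, 2))
(5, 0, R3, (2, 3))
(5, 0, R8, (0, 3))
(5, 1, R3, (2, 3))
(5, 2, R3, (2, 3))
(5, 3, R3, (2, 3))
(6, 0, R1, (1, 2))
(6, 0, R3, (2, 3))
(6, 1, R3, (2, 3))
(6, 2, R3, (2, 3))
(6, 3, R3, (2, 3))
(6, 3, R6, (0, 3))

bar 0: v0=A3 v1=A4 v2=E5 v3=C5 downbeat m3
bar 1: v0=G3 v1=B3 v2=B4 v3=D4 downbeat P5
bar 2: v0=A3 v1=C4 v2=G4 v3=A4 downbeat P8
bar 3: v0=B3 v1=G4 v2=F5 v3=F4 downbeat TT
bar 4: v0=A3 v1=C4 v2=C5 v3=A4 downbeat P8
bar 5: v0=B3 v1=G4 v2=D5 v3=B4 downbeat P8
bar 6: v0=A3 v1=A4 v2=E5 v3=C5 downbeat m3
  -> R3 @ bar 0 tick 0 v(2, 3): E5 above C5
  -> R5 @ bar 0 tick 0 v(0, 3): opens on m3
  -> R3 @ bar 0 tick 1 v(2, 3): E5 above C5
  -> R3 @ bar 0 tick 2 v(2, 3): E5 above C5
  -> R3 @ bar 0 tick 3 v(2, 3): E5 above C5
  -> R2 @ bar 1 tick 0 v(0, 3): A3/C5 m3 -> G3/D4 P5 similar
  -> R2 @ bar 1 tick 0 v(1, 2): A4/E5 P5 -> B3/B4 P8 similar
  -> R3 @ bar 1 tick 0 v(2, 3): B4 above D4
  -> R7 @ bar 1 tick 0 v(1,): A4->B3 leap 10st
  -> R7 @ bar 1 tick 0 v(3,): C5->D4 leap 10st
  -> R3 @ bar 1 tick 1 v(2, 3): B4 above D4
  -> R3 @ bar 1 tick 2 v(2, 3): B4 above D4
  -> R3 @ bar 1 tick 3 v(2, 3): B4 above D4
  -> R2 @ bar 2 tick 0 v(0, 3): G3/D4 P5 -> A3/A4 P8 similar
  -> R4 @ bar 2 tick 0 v(0, 2): A3/G4 m7 untreated
  -> R3 @ bar 3 tick 0 v(2, 3): F5 above F4
  -> R4 @ bar 3 tick 0 v(0, 2): B3/F5 TT untreated
  -> R4 @ bar 3 tick 0 v(0, 3): B3/F4 TT untreated
  -> R7 @ bar 3 tick 0 v(2,): G4->F5 leap 10st
  -> R3 @ bar 3 tick 1 v(2, 3): F5 above F4
  -> R3 @ bar 3 tick 2 v(2, 3): F5 above F4
  -> R3 @ bar 3 tick 3 v(2, 3): F5 above F4
  -> R2 @ bar 4 tick 0 v(1, 2): G4/F5 m7 -> C4/C5 P8 similar
  -> R3 @ bar 4 tick 0 v(2, 3): C5 above A4
  -> R3 @ bar 4 tick 1 v(2, 3): C5 above A4
  -> R3 @ bar 4 tick 2 v(2, 3): C5 above A4
  -> R3 @ bar 4 tick 3 v(2, 3): C5 above A4
  -> R1 @ bar 5 tick 0 v(0, 3): A3/A4 P8 -> B3/B4 P8 similar
  -> R2 @ bar 5 tick 0 v(1, 2): C4/C5 P8 -> G4/D5 P5 similar
  -> R3 @ bar 5 tick 0 v(2, 3): D5 above B4
  -> R8 @ bar 5 tick 0 v(0, 3): penult P8 not 3rd/6th
  -> R3 @ bar 5 tick 1 v(2, 3): D5 above B4
  -> R3 @ bar 5 tick 2 v(2, 3): D5 above B4
  -> R3 @ bar 5 tick 3 v(2, 3): D5 above B4
  -> R1 @ bar 6 tick 0 v(1, 2): G4/D5 P5 -> A4/E5 P5 similar
  -> R3 @ bar 6 tick 0 v(2, 3): E5 above C5
  -> R3 @ bar 6 tick 1 v(2, 3): E5 above C5
  -> R3 @ bar 6 tick 2 v(2, 3): E5 above C5
  -> R3 @ bar 6 tick 3 v(2, 3): E5 above C5
  -> R6 @ bar 6 tick 3 v(0, 3): closes on m3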